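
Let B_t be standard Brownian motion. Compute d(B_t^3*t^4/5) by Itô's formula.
d(B_t^3*t^4/5) = (B_t*t^3*(4*B_t^2 + 3*t)/5) dt + (3*B_t^2*t^4/5) dB_t

Itô's formula for f(t, x): d f(t, B_t) = (f_t + (1/2) f_xx) dt + f_x dB_t. Compute partials of f(t, x) = t^4*x^3/5:
  f_t(t,x)  = 4*t^3*x^3/5
  f_x(t,x)  = 3*t^4*x^2/5
  f_xx(t,x) = 6*t^4*x/5
Assemble drift = f_t + (1/2) f_xx = t^3*x*(3*t + 4*x^2)/5 and diffusion = f_x = 3*t^4*x^2/5. Substituting x = B_t:
  d(B_t^3*t^4/5) = (B_t*t^3*(4*B_t^2 + 3*t)/5) dt + (3*B_t^2*t^4/5) dB_t.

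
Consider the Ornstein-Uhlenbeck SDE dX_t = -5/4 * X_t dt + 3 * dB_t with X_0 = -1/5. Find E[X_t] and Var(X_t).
E[X_t] = -exp(-5*t/4)/5; Var(X_t) = 18/5 - 18*exp(-5*t/2)/5

The OU SDE dX = -theta X dt + sigma dB admits the integrating factor exp(theta t): d(exp(theta t) X_t) = sigma exp(theta t) dB_t. Integrating from 0 to t:
  X_t = x_0 * exp(-theta t) + sigma * int_0^t exp(-theta (t-s)) dB_s.
The Itô integral has mean 0 and (by the Itô isometry) variance sigma^2 * int_0^t exp(-2 theta (t - s)) ds = sigma^2 * (1 - exp(-2 theta t)) / (2 theta).
With theta = 5/4, sigma = 3, x_0 = -1/5:
  E[X_t] = -1/5 * exp(-5/4 t) = -exp(-5*t/4)/5
  Var(X_t) = (3)^2 * (1 - exp(-2*5/4 t)) / (2 * 5/4) = 18/5 - 18*exp(-5*t/2)/5.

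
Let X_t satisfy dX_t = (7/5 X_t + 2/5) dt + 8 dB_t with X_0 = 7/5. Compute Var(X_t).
Var(X_t) = 160*exp(14*t/5)/7 - 160/7

The variance V(t) = Var(X_t) satisfies V'(t) = 2 a V(t) + c^2 with V(0) = 0 (drift coefficient is linear in X, diffusion is constant). With a = 7/5, c = 8, the solution is
  V(t) = (c^2 / (2 a)) * (exp(2 a t) - 1)
       = (8^2 / (2*(7/5))) * (exp((14/5) t) - 1)
       = 160*exp(14*t/5)/7 - 160/7.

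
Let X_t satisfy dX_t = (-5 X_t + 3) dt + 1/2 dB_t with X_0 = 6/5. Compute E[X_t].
E[X_t] = 3/5 + 3*exp(-5*t)/5

Taking expectations and using E[dB_t] = 0, the mean m(t) = E[X_t] satisfies the ODE m'(t) = a m(t) + b with m(0) = x_0. With a = -5, b = 3, x_0 = 6/5, the solution is
  m(t) = x_0 * exp(a t) + (b/a) * (exp(a t) - 1)
       = (6/5) * exp((-5) t) + (3/(-5)) * (exp((-5) t) - 1)
       = 3/5 + 3*exp(-5*t)/5.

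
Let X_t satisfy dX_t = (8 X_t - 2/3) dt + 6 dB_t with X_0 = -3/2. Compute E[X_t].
E[X_t] = 1/12 - 19*exp(8*t)/12

Taking expectations and using E[dB_t] = 0, the mean m(t) = E[X_t] satisfies the ODE m'(t) = a m(t) + b with m(0) = x_0. With a = 8, b = -2/3, x_0 = -3/2, the solution is
  m(t) = x_0 * exp(a t) + (b/a) * (exp(a t) - 1)
       = (-3/2) * exp(8 t) + ((-2/3)/8) * (exp(8 t) - 1)
       = 1/12 - 19*exp(8*t)/12.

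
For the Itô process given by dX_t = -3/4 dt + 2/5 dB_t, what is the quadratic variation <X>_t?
<X>_t = 4*t/25

For an Itô process dX_t = a(t) dt + b(t) dB_t, the quadratic variation is <X>_t = int_0^t b(s)^2 ds (the drift term does not contribute). Here b(s) = 2/5, so
  b(s)^2 = 4/25.
Integrating from 0 to t:
  <X>_t = int_0^t (4/25) ds = 4*t/25.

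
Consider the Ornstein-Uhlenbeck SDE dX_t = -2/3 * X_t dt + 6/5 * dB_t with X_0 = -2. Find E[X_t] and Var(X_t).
E[X_t] = -2*exp(-2*t/3); Var(X_t) = 27/25 - 27*exp(-4*t/3)/25

The OU SDE dX = -theta X dt + sigma dB admits the integrating factor exp(theta t): d(exp(theta t) X_t) = sigma exp(theta t) dB_t. Integrating from 0 to t:
  X_t = x_0 * exp(-theta t) + sigma * int_0^t exp(-theta (t-s)) dB_s.
The Itô integral has mean 0 and (by the Itô isometry) variance sigma^2 * int_0^t exp(-2 theta (t - s)) ds = sigma^2 * (1 - exp(-2 theta t)) / (2 theta).
With theta = 2/3, sigma = 6/5, x_0 = -2:
  E[X_t] = -2 * exp(-2/3 t) = -2*exp(-2*t/3)
  Var(X_t) = (6/5)^2 * (1 - exp(-2*2/3 t)) / (2 * 2/3) = 27/25 - 27*exp(-4*t/3)/25.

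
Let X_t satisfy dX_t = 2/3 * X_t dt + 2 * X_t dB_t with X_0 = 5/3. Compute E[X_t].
E[X_t] = 5*exp(2*t/3)/3

For GBM dX = mu X dt + sigma X dB with X_0 = x_0, apply Itô to Y = log X: dY = (mu - sigma^2/2) dt + sigma dB, so Y_t = log(x_0) + (mu - sigma^2/2) t + sigma B_t and hence X_t = x_0 * exp((mu - sigma^2/2) t + sigma B_t).
With mu = 2/3, sigma = 2, x_0 = 5/3, this gives:
  X_t = 5/3 * exp((-4/3) * t + (2) * B_t).
Since sigma*B_t ~ Normal(0, sigma^2 t), E[exp(sigma*B_t)] = exp(sigma^2 t / 2); so E[X_t] = x_0 * exp((mu - sigma^2/2) t) * exp(sigma^2 t / 2) = x_0 * exp(mu t) = 5*exp(2*t/3)/3.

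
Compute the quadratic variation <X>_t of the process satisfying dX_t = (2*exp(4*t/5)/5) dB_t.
<X>_t = exp(8*t/5)/10 - 1/10

For an Itô process dX_t = a(t) dt + b(t) dB_t, the quadratic variation is <X>_t = int_0^t b(s)^2 ds (the drift term does not contribute). Here b(s) = 2*exp(4*s/5)/5, so
  b(s)^2 = 4*exp(8*s/5)/25.
Integrating from 0 to t:
  <X>_t = int_0^t (4*exp(8*s/5)/25) ds = exp(8*t/5)/10 - 1/10.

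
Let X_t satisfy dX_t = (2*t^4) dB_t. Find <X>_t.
<X>_t = 4*t^9/9

For an Itô process dX_t = a(t) dt + b(t) dB_t, the quadratic variation is <X>_t = int_0^t b(s)^2 ds (the drift term does not contribute). Here b(s) = 2*s^4, so
  b(s)^2 = 4*s^8.
Integrating from 0 to t:
  <X>_t = int_0^t (4*s^8) ds = 4*t^9/9.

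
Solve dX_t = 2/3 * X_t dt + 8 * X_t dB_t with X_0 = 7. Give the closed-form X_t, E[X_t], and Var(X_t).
X_t = 7 * exp((-94/3) t + (8) B_t); E[X_t] = 7*exp(2*t/3); Var(X_t) = 49*(exp(64*t) - 1)*exp(4*t/3)

For GBM dX = mu X dt + sigma X dB with X_0 = x_0, apply Itô to Y = log X: dY = (mu - sigma^2/2) dt + sigma dB, so Y_t = log(x_0) + (mu - sigma^2/2) t + sigma B_t and hence X_t = x_0 * exp((mu - sigma^2/2) t + sigma B_t).
With mu = 2/3, sigma = 8, x_0 = 7, this gives:
  X_t = 7 * exp((-94/3) * t + (8) * B_t).
Since sigma*B_t ~ Normal(0, sigma^2 t), E[exp(sigma*B_t)] = exp(sigma^2 t / 2); so E[X_t] = x_0 * exp((mu - sigma^2/2) t) * exp(sigma^2 t / 2) = x_0 * exp(mu t) = 7*exp(2*t/3).
Var(X_t) = E[X_t^2] - (E[X_t])^2 = x_0^2 * exp(2 mu t) * (exp(sigma^2 t) - 1) = 49*(exp(64*t) - 1)*exp(4*t/3).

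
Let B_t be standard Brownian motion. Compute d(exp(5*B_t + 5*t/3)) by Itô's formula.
d(exp(5*B_t + 5*t/3)) = (85*exp(5*B_t + 5*t/3)/6) dt + (5*exp(5*B_t + 5*t/3)) dB_t

Itô's formula for f(t, x): d f(t, B_t) = (f_t + (1/2) f_xx) dt + f_x dB_t. Compute partials of f(t, x) = exp(5*t/3 + 5*x):
  f_t(t,x)  = 5*exp(5*t/3 + 5*x)/3
  f_x(t,x)  = 5*exp(5*t/3 + 5*x)
  f_xx(t,x) = 25*exp(5*t/3 + 5*x)
Assemble drift = f_t + (1/2) f_xx = 85*exp(5*t/3 + 5*x)/6 and diffusion = f_x = 5*exp(5*t/3 + 5*x). Substituting x = B_t:
  d(exp(5*B_t + 5*t/3)) = (85*exp(5*B_t + 5*t/3)/6) dt + (5*exp(5*B_t + 5*t/3)) dB_t.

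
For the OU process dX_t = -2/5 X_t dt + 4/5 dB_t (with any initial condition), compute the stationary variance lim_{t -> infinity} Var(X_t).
lim Var(X_t) = 4/5

The OU SDE dX = -theta X dt + sigma dB admits the integrating factor exp(theta t): d(exp(theta t) X_t) = sigma exp(theta t) dB_t. Integrating from 0 to t gives X_t = x_0 * exp(-theta t) + sigma * int_0^t exp(-theta (t-s)) dB_s for any initial x_0. The Itô integral has variance (by the Itô isometry) sigma^2 * int_0^t exp(-2 theta (t - s)) ds = sigma^2 * (1 - exp(-2 theta t)) / (2 theta), independent of x_0.
With theta = 2/5, sigma = 4/5:
  Var(X_t) = (4/5)^2 * (1 - exp(-2*2/5 t)) / (2 * 2/5) = 4/5 - 4*exp(-4*t/5)/5.
As t -> infinity, exp(-2*2/5 t) -> 0, so the stationary variance is sigma^2 / (2 theta) = 4/5.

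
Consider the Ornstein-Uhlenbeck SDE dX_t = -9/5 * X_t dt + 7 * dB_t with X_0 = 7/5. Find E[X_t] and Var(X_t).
E[X_t] = 7*exp(-9*t/5)/5; Var(X_t) = 245/18 - 245*exp(-18*t/5)/18

The OU SDE dX = -theta X dt + sigma dB admits the integrating factor exp(theta t): d(exp(theta t) X_t) = sigma exp(theta t) dB_t. Integrating from 0 to t:
  X_t = x_0 * exp(-theta t) + sigma * int_0^t exp(-theta (t-s)) dB_s.
The Itô integral has mean 0 and (by the Itô isometry) variance sigma^2 * int_0^t exp(-2 theta (t - s)) ds = sigma^2 * (1 - exp(-2 theta t)) / (2 theta).
With theta = 9/5, sigma = 7, x_0 = 7/5:
  E[X_t] = 7/5 * exp(-9/5 t) = 7*exp(-9*t/5)/5
  Var(X_t) = (7)^2 * (1 - exp(-2*9/5 t)) / (2 * 9/5) = 245/18 - 245*exp(-18*t/5)/18.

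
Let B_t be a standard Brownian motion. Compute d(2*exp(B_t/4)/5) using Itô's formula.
d(2*exp(B_t/4)/5) = (exp(B_t/4)/80) dt + (exp(B_t/4)/10) dB_t

Itô's formula for f(B_t) gives d f(B_t) = f'(B_t) dB_t + (1/2) f''(B_t) dt. Compute derivatives of f(x) = 2*exp(x/4)/5:
  f'(x)  = exp(x/4)/10
  f''(x) = exp(x/4)/40
Substitute x = B_t and multiply the f'' term by 1/2:
  drift     = (1/2) * (exp(x/4)/40) evaluated at B_t = exp(B_t/4)/80
  diffusion = (exp(x/4)/10) evaluated at B_t = exp(B_t/4)/10
Therefore d(2*exp(B_t/4)/5) = (exp(B_t/4)/80) dt + (exp(B_t/4)/10) dB_t.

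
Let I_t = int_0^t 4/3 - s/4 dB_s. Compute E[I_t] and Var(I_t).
E[I_t] = 0; Var(I_t) = t*(3*t^2 - 48*t + 256)/144

The Itô integral of a deterministic integrand f(s) has mean 0 because each increment f(s) * (B_{s+ds} - B_s) has mean 0. By the Itô isometry:
  Var( int_0^t f(s) dB_s ) = E[ (int_0^t f(s) dB_s)^2 ] = int_0^t f(s)^2 ds.
Here f(s) = 4/3 - s/4, so f(s)^2 = (3*s - 16)^2/144. Integrate:
  int_0^t ((3*s - 16)^2/144) ds = t*(3*t^2 - 48*t + 256)/144.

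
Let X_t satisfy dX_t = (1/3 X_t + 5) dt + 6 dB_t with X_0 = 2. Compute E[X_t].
E[X_t] = 17*exp(t/3) - 15

Taking expectations and using E[dB_t] = 0, the mean m(t) = E[X_t] satisfies the ODE m'(t) = a m(t) + b with m(0) = x_0. With a = 1/3, b = 5, x_0 = 2, the solution is
  m(t) = x_0 * exp(a t) + (b/a) * (exp(a t) - 1)
       = 2 * exp((1/3) t) + (5/(1/3)) * (exp((1/3) t) - 1)
       = 17*exp(t/3) - 15.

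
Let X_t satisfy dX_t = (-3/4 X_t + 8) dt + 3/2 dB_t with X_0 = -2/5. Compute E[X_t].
E[X_t] = 32/3 - 166*exp(-3*t/4)/15

Taking expectations and using E[dB_t] = 0, the mean m(t) = E[X_t] satisfies the ODE m'(t) = a m(t) + b with m(0) = x_0. With a = -3/4, b = 8, x_0 = -2/5, the solution is
  m(t) = x_0 * exp(a t) + (b/a) * (exp(a t) - 1)
       = (-2/5) * exp((-3/4) t) + (8/(-3/4)) * (exp((-3/4) t) - 1)
       = 32/3 - 166*exp(-3*t/4)/15.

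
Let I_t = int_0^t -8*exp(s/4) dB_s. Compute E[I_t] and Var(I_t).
E[I_t] = 0; Var(I_t) = 128*exp(t/2) - 128

The Itô integral of a deterministic integrand f(s) has mean 0 because each increment f(s) * (B_{s+ds} - B_s) has mean 0. By the Itô isometry:
  Var( int_0^t f(s) dB_s ) = E[ (int_0^t f(s) dB_s)^2 ] = int_0^t f(s)^2 ds.
Here f(s) = -8*exp(s/4), so f(s)^2 = 64*exp(s/2). Integrate:
  int_0^t (64*exp(s/2)) ds = 128*exp(t/2) - 128.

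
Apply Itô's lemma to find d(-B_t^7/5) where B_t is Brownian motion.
d(-B_t^7/5) = (-21*B_t^5/5) dt + (-7*B_t^6/5) dB_t

Itô's formula for f(B_t) gives d f(B_t) = f'(B_t) dB_t + (1/2) f''(B_t) dt. Compute derivatives of f(x) = -x^7/5:
  f'(x)  = -7*x^6/5
  f''(x) = -42*x^5/5
Substitute x = B_t and multiply the f'' term by 1/2:
  drift     = (1/2) * (-42*x^5/5) evaluated at B_t = -21*B_t^5/5
  diffusion = (-7*x^6/5) evaluated at B_t = -7*B_t^6/5
Therefore d(-B_t^7/5) = (-21*B_t^5/5) dt + (-7*B_t^6/5) dB_t.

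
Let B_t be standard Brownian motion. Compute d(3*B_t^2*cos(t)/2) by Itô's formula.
d(3*B_t^2*cos(t)/2) = (-3*B_t^2*sin(t)/2 + 3*cos(t)/2) dt + (3*B_t*cos(t)) dB_t

Itô's formula for f(t, x): d f(t, B_t) = (f_t + (1/2) f_xx) dt + f_x dB_t. Compute partials of f(t, x) = 3*x^2*cos(t)/2:
  f_t(t,x)  = -3*x^2*sin(t)/2
  f_x(t,x)  = 3*x*cos(t)
  f_xx(t,x) = 3*cos(t)
Assemble drift = f_t + (1/2) f_xx = -3*x^2*sin(t)/2 + 3*cos(t)/2 and diffusion = f_x = 3*x*cos(t). Substituting x = B_t:
  d(3*B_t^2*cos(t)/2) = (-3*B_t^2*sin(t)/2 + 3*cos(t)/2) dt + (3*B_t*cos(t)) dB_t.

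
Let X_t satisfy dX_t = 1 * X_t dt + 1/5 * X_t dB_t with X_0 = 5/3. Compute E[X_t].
E[X_t] = 5*exp(t)/3

For GBM dX = mu X dt + sigma X dB with X_0 = x_0, apply Itô to Y = log X: dY = (mu - sigma^2/2) dt + sigma dB, so Y_t = log(x_0) + (mu - sigma^2/2) t + sigma B_t and hence X_t = x_0 * exp((mu - sigma^2/2) t + sigma B_t).
With mu = 1, sigma = 1/5, x_0 = 5/3, this gives:
  X_t = 5/3 * exp((49/50) * t + (1/5) * B_t).
Since sigma*B_t ~ Normal(0, sigma^2 t), E[exp(sigma*B_t)] = exp(sigma^2 t / 2); so E[X_t] = x_0 * exp((mu - sigma^2/2) t) * exp(sigma^2 t / 2) = x_0 * exp(mu t) = 5*exp(t)/3.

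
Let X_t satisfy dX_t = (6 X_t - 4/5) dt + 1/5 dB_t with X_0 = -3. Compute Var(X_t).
Var(X_t) = exp(12*t)/300 - 1/300

The variance V(t) = Var(X_t) satisfies V'(t) = 2 a V(t) + c^2 with V(0) = 0 (drift coefficient is linear in X, diffusion is constant). With a = 6, c = 1/5, the solution is
  V(t) = (c^2 / (2 a)) * (exp(2 a t) - 1)
       = ((1/5)^2 / (2*6)) * (exp(12 t) - 1)
       = exp(12*t)/300 - 1/300.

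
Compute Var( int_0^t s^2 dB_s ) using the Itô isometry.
Var = t^5/5

The Itô integral of a deterministic integrand f(s) has mean 0 because each increment f(s) * (B_{s+ds} - B_s) has mean 0. By the Itô isometry:
  Var( int_0^t f(s) dB_s ) = E[ (int_0^t f(s) dB_s)^2 ] = int_0^t f(s)^2 ds.
Here f(s) = s^2, so f(s)^2 = s^4. Integrate:
  int_0^t (s^4) ds = t^5/5.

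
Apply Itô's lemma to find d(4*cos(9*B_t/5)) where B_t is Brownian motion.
d(4*cos(9*B_t/5)) = (-162*cos(9*B_t/5)/25) dt + (-36*sin(9*B_t/5)/5) dB_t

Itô's formula for f(B_t) gives d f(B_t) = f'(B_t) dB_t + (1/2) f''(B_t) dt. Compute derivatives of f(x) = 4*cos(9*x/5):
  f'(x)  = -36*sin(9*x/5)/5
  f''(x) = -324*cos(9*x/5)/25
Substitute x = B_t and multiply the f'' term by 1/2:
  drift     = (1/2) * (-324*cos(9*x/5)/25) evaluated at B_t = -162*cos(9*B_t/5)/25
  diffusion = (-36*sin(9*x/5)/5) evaluated at B_t = -36*sin(9*B_t/5)/5
Therefore d(4*cos(9*B_t/5)) = (-162*cos(9*B_t/5)/25) dt + (-36*sin(9*B_t/5)/5) dB_t.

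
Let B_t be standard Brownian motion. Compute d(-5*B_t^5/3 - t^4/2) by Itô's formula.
d(-5*B_t^5/3 - t^4/2) = (-50*B_t^3/3 - 2*t^3) dt + (-25*B_t^4/3) dB_t

Itô's formula for f(t, x): d f(t, B_t) = (f_t + (1/2) f_xx) dt + f_x dB_t. Compute partials of f(t, x) = -t^4/2 - 5*x^5/3:
  f_t(t,x)  = -2*t^3
  f_x(t,x)  = -25*x^4/3
  f_xx(t,x) = -100*x^3/3
Assemble drift = f_t + (1/2) f_xx = -2*t^3 - 50*x^3/3 and diffusion = f_x = -25*x^4/3. Substituting x = B_t:
  d(-5*B_t^5/3 - t^4/2) = (-50*B_t^3/3 - 2*t^3) dt + (-25*B_t^4/3) dB_t.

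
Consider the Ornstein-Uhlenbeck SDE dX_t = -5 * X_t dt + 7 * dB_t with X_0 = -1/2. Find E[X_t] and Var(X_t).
E[X_t] = -exp(-5*t)/2; Var(X_t) = 49/10 - 49*exp(-10*t)/10

The OU SDE dX = -theta X dt + sigma dB admits the integrating factor exp(theta t): d(exp(theta t) X_t) = sigma exp(theta t) dB_t. Integrating from 0 to t:
  X_t = x_0 * exp(-theta t) + sigma * int_0^t exp(-theta (t-s)) dB_s.
The Itô integral has mean 0 and (by the Itô isometry) variance sigma^2 * int_0^t exp(-2 theta (t - s)) ds = sigma^2 * (1 - exp(-2 theta t)) / (2 theta).
With theta = 5, sigma = 7, x_0 = -1/2:
  E[X_t] = -1/2 * exp(-5 t) = -exp(-5*t)/2
  Var(X_t) = (7)^2 * (1 - exp(-2*5 t)) / (2 * 5) = 49/10 - 49*exp(-10*t)/10.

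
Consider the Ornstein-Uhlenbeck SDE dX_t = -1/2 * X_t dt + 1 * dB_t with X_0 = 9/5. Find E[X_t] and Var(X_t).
E[X_t] = 9*exp(-t/2)/5; Var(X_t) = 1 - exp(-t)

The OU SDE dX = -theta X dt + sigma dB admits the integrating factor exp(theta t): d(exp(theta t) X_t) = sigma exp(theta t) dB_t. Integrating from 0 to t:
  X_t = x_0 * exp(-theta t) + sigma * int_0^t exp(-theta (t-s)) dB_s.
The Itô integral has mean 0 and (by the Itô isometry) variance sigma^2 * int_0^t exp(-2 theta (t - s)) ds = sigma^2 * (1 - exp(-2 theta t)) / (2 theta).
With theta = 1/2, sigma = 1, x_0 = 9/5:
  E[X_t] = 9/5 * exp(-1/2 t) = 9*exp(-t/2)/5
  Var(X_t) = (1)^2 * (1 - exp(-2*1/2 t)) / (2 * 1/2) = 1 - exp(-t).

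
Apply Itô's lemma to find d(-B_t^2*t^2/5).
d(-B_t^2*t^2/5) = (t*(-2*B_t^2 - t)/5) dt + (-2*B_t*t^2/5) dB_t

Itô's formula for f(t, x): d f(t, B_t) = (f_t + (1/2) f_xx) dt + f_x dB_t. Compute partials of f(t, x) = -t^2*x^2/5:
  f_t(t,x)  = -2*t*x^2/5
  f_x(t,x)  = -2*t^2*x/5
  f_xx(t,x) = -2*t^2/5
Assemble drift = f_t + (1/2) f_xx = t*(-t - 2*x^2)/5 and diffusion = f_x = -2*t^2*x/5. Substituting x = B_t:
  d(-B_t^2*t^2/5) = (t*(-2*B_t^2 - t)/5) dt + (-2*B_t*t^2/5) dB_t.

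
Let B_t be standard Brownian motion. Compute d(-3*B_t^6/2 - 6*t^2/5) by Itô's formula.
d(-3*B_t^6/2 - 6*t^2/5) = (-45*B_t^4/2 - 12*t/5) dt + (-9*B_t^5) dB_t

Itô's formula for f(t, x): d f(t, B_t) = (f_t + (1/2) f_xx) dt + f_x dB_t. Compute partials of f(t, x) = -6*t^2/5 - 3*x^6/2:
  f_t(t,x)  = -12*t/5
  f_x(t,x)  = -9*x^5
  f_xx(t,x) = -45*x^4
Assemble drift = f_t + (1/2) f_xx = -12*t/5 - 45*x^4/2 and diffusion = f_x = -9*x^5. Substituting x = B_t:
  d(-3*B_t^6/2 - 6*t^2/5) = (-45*B_t^4/2 - 12*t/5) dt + (-9*B_t^5) dB_t.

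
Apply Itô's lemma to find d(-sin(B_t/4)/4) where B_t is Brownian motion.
d(-sin(B_t/4)/4) = (sin(B_t/4)/128) dt + (-cos(B_t/4)/16) dB_t

Itô's formula for f(B_t) gives d f(B_t) = f'(B_t) dB_t + (1/2) f''(B_t) dt. Compute derivatives of f(x) = -sin(x/4)/4:
  f'(x)  = -cos(x/4)/16
  f''(x) = sin(x/4)/64
Substitute x = B_t and multiply the f'' term by 1/2:
  drift     = (1/2) * (sin(x/4)/64) evaluated at B_t = sin(B_t/4)/128
  diffusion = (-cos(x/4)/16) evaluated at B_t = -cos(B_t/4)/16
Therefore d(-sin(B_t/4)/4) = (sin(B_t/4)/128) dt + (-cos(B_t/4)/16) dB_t.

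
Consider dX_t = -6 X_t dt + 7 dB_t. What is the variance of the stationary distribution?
lim Var(X_t) = 49/12

The OU SDE dX = -theta X dt + sigma dB admits the integrating factor exp(theta t): d(exp(theta t) X_t) = sigma exp(theta t) dB_t. Integrating from 0 to t gives X_t = x_0 * exp(-theta t) + sigma * int_0^t exp(-theta (t-s)) dB_s for any initial x_0. The Itô integral has variance (by the Itô isometry) sigma^2 * int_0^t exp(-2 theta (t - s)) ds = sigma^2 * (1 - exp(-2 theta t)) / (2 theta), independent of x_0.
With theta = 6, sigma = 7:
  Var(X_t) = (7)^2 * (1 - exp(-2*6 t)) / (2 * 6) = 49/12 - 49*exp(-12*t)/12.
As t -> infinity, exp(-2*6 t) -> 0, so the stationary variance is sigma^2 / (2 theta) = 49/12.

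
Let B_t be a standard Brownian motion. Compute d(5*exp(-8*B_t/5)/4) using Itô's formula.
d(5*exp(-8*B_t/5)/4) = (8*exp(-8*B_t/5)/5) dt + (-2*exp(-8*B_t/5)) dB_t

Itô's formula for f(B_t) gives d f(B_t) = f'(B_t) dB_t + (1/2) f''(B_t) dt. Compute derivatives of f(x) = 5*exp(-8*x/5)/4:
  f'(x)  = -2*exp(-8*x/5)
  f''(x) = 16*exp(-8*x/5)/5
Substitute x = B_t and multiply the f'' term by 1/2:
  drift     = (1/2) * (16*exp(-8*x/5)/5) evaluated at B_t = 8*exp(-8*B_t/5)/5
  diffusion = (-2*exp(-8*x/5)) evaluated at B_t = -2*exp(-8*B_t/5)
Therefore d(5*exp(-8*B_t/5)/4) = (8*exp(-8*B_t/5)/5) dt + (-2*exp(-8*B_t/5)) dB_t.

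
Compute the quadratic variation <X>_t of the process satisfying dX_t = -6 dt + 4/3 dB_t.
<X>_t = 16*t/9

For an Itô process dX_t = a(t) dt + b(t) dB_t, the quadratic variation is <X>_t = int_0^t b(s)^2 ds (the drift term does not contribute). Here b(s) = 4/3, so
  b(s)^2 = 16/9.
Integrating from 0 to t:
  <X>_t = int_0^t (16/9) ds = 16*t/9.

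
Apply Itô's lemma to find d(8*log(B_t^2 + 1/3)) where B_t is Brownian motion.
d(8*log(B_t^2 + 1/3)) = (24*(1 - 3*B_t^2)/(3*B_t^2 + 1)^2) dt + (48*B_t/(3*B_t^2 + 1)) dB_t

Itô's formula for f(B_t) gives d f(B_t) = f'(B_t) dB_t + (1/2) f''(B_t) dt. Compute derivatives of f(x) = 8*log(x^2 + 1/3):
  f'(x)  = 48*x/(3*x^2 + 1)
  f''(x) = 48*(1 - 3*x^2)/(3*x^2 + 1)^2
Substitute x = B_t and multiply the f'' term by 1/2:
  drift     = (1/2) * (48*(1 - 3*x^2)/(3*x^2 + 1)^2) evaluated at B_t = 24*(1 - 3*B_t^2)/(3*B_t^2 + 1)^2
  diffusion = (48*x/(3*x^2 + 1)) evaluated at B_t = 48*B_t/(3*B_t^2 + 1)
Therefore d(8*log(B_t^2 + 1/3)) = (24*(1 - 3*B_t^2)/(3*B_t^2 + 1)^2) dt + (48*B_t/(3*B_t^2 + 1)) dB_t.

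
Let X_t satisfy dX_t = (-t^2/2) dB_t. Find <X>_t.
<X>_t = t^5/20

For an Itô process dX_t = a(t) dt + b(t) dB_t, the quadratic variation is <X>_t = int_0^t b(s)^2 ds (the drift term does not contribute). Here b(s) = -s^2/2, so
  b(s)^2 = s^4/4.
Integrating from 0 to t:
  <X>_t = int_0^t (s^4/4) ds = t^5/20.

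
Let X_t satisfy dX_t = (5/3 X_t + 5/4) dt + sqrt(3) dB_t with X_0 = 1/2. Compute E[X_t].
E[X_t] = 5*exp(5*t/3)/4 - 3/4

Taking expectations and using E[dB_t] = 0, the mean m(t) = E[X_t] satisfies the ODE m'(t) = a m(t) + b with m(0) = x_0. With a = 5/3, b = 5/4, x_0 = 1/2, the solution is
  m(t) = x_0 * exp(a t) + (b/a) * (exp(a t) - 1)
       = (1/2) * exp((5/3) t) + ((5/4)/(5/3)) * (exp((5/3) t) - 1)
       = 5*exp(5*t/3)/4 - 3/4.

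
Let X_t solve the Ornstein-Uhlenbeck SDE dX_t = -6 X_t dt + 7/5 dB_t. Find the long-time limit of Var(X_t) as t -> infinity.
lim Var(X_t) = 49/300

The OU SDE dX = -theta X dt + sigma dB admits the integrating factor exp(theta t): d(exp(theta t) X_t) = sigma exp(theta t) dB_t. Integrating from 0 to t gives X_t = x_0 * exp(-theta t) + sigma * int_0^t exp(-theta (t-s)) dB_s for any initial x_0. The Itô integral has variance (by the Itô isometry) sigma^2 * int_0^t exp(-2 theta (t - s)) ds = sigma^2 * (1 - exp(-2 theta t)) / (2 theta), independent of x_0.
With theta = 6, sigma = 7/5:
  Var(X_t) = (7/5)^2 * (1 - exp(-2*6 t)) / (2 * 6) = 49/300 - 49*exp(-12*t)/300.
As t -> infinity, exp(-2*6 t) -> 0, so the stationary variance is sigma^2 / (2 theta) = 49/300.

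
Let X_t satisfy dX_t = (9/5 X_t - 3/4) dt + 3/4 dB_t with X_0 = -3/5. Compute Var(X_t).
Var(X_t) = 5*exp(18*t/5)/32 - 5/32

The variance V(t) = Var(X_t) satisfies V'(t) = 2 a V(t) + c^2 with V(0) = 0 (drift coefficient is linear in X, diffusion is constant). With a = 9/5, c = 3/4, the solution is
  V(t) = (c^2 / (2 a)) * (exp(2 a t) - 1)
       = ((3/4)^2 / (2*(9/5))) * (exp((18/5) t) - 1)
       = 5*exp(18*t/5)/32 - 5/32.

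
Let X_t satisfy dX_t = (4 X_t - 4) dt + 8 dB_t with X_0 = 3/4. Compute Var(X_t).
Var(X_t) = 8*exp(8*t) - 8

The variance V(t) = Var(X_t) satisfies V'(t) = 2 a V(t) + c^2 with V(0) = 0 (drift coefficient is linear in X, diffusion is constant). With a = 4, c = 8, the solution is
  V(t) = (c^2 / (2 a)) * (exp(2 a t) - 1)
       = (8^2 / (2*4)) * (exp(8 t) - 1)
       = 8*exp(8*t) - 8.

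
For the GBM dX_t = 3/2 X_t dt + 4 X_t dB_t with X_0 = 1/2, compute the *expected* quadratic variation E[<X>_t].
E[<X>_t] = 4*exp(19*t)/19 - 4/19

<X>_t = int_0^t (4 * X_s)^2 ds. Taking expectation inside the integral: E[<X>_t] = 4^2 * int_0^t E[X_s^2] ds. For GBM, E[X_s^2] = x_0^2 * exp((2 mu + sigma^2) s). Integrating:
  E[<X>_t] = 4^2 * (1/2)^2 * (exp((2*(3/2) + 4^2) t) - 1) / (2*(3/2) + 4^2)
           = 4^2 * (1/2)^2 * (exp(19 t) - 1) / 19 = 4*exp(19*t)/19 - 4/19.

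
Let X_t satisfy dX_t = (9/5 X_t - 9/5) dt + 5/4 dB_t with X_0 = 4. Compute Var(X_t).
Var(X_t) = 125*exp(18*t/5)/288 - 125/288

The variance V(t) = Var(X_t) satisfies V'(t) = 2 a V(t) + c^2 with V(0) = 0 (drift coefficient is linear in X, diffusion is constant). With a = 9/5, c = 5/4, the solution is
  V(t) = (c^2 / (2 a)) * (exp(2 a t) - 1)
       = ((5/4)^2 / (2*(9/5))) * (exp((18/5) t) - 1)
       = 125*exp(18*t/5)/288 - 125/288.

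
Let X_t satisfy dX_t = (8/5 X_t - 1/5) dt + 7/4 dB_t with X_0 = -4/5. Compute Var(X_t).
Var(X_t) = 245*exp(16*t/5)/256 - 245/256

The variance V(t) = Var(X_t) satisfies V'(t) = 2 a V(t) + c^2 with V(0) = 0 (drift coefficient is linear in X, diffusion is constant). With a = 8/5, c = 7/4, the solution is
  V(t) = (c^2 / (2 a)) * (exp(2 a t) - 1)
       = ((7/4)^2 / (2*(8/5))) * (exp((16/5) t) - 1)
       = 245*exp(16*t/5)/256 - 245/256.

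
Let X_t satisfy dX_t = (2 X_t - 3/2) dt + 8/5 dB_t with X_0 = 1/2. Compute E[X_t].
E[X_t] = 3/4 - exp(2*t)/4

Taking expectations and using E[dB_t] = 0, the mean m(t) = E[X_t] satisfies the ODE m'(t) = a m(t) + b with m(0) = x_0. With a = 2, b = -3/2, x_0 = 1/2, the solution is
  m(t) = x_0 * exp(a t) + (b/a) * (exp(a t) - 1)
       = (1/2) * exp(2 t) + ((-3/2)/2) * (exp(2 t) - 1)
       = 3/4 - exp(2*t)/4.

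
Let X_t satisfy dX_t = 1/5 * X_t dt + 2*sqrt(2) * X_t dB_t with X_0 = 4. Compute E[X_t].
E[X_t] = 4*exp(t/5)

For GBM dX = mu X dt + sigma X dB with X_0 = x_0, apply Itô to Y = log X: dY = (mu - sigma^2/2) dt + sigma dB, so Y_t = log(x_0) + (mu - sigma^2/2) t + sigma B_t and hence X_t = x_0 * exp((mu - sigma^2/2) t + sigma B_t).
With mu = 1/5, sigma = 2*sqrt(2), x_0 = 4, this gives:
  X_t = 4 * exp((-19/5) * t + (2*sqrt(2)) * B_t).
Since sigma*B_t ~ Normal(0, sigma^2 t), E[exp(sigma*B_t)] = exp(sigma^2 t / 2); so E[X_t] = x_0 * exp((mu - sigma^2/2) t) * exp(sigma^2 t / 2) = x_0 * exp(mu t) = 4*exp(t/5).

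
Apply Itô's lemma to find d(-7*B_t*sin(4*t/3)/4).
d(-7*B_t*sin(4*t/3)/4) = (-7*B_t*cos(4*t/3)/3) dt + (-7*sin(4*t/3)/4) dB_t

Itô's formula for f(t, x): d f(t, B_t) = (f_t + (1/2) f_xx) dt + f_x dB_t. Compute partials of f(t, x) = -7*x*sin(4*t/3)/4:
  f_t(t,x)  = -7*x*cos(4*t/3)/3
  f_x(t,x)  = -7*sin(4*t/3)/4
  f_xx(t,x) = 0
Assemble drift = f_t + (1/2) f_xx = -7*x*cos(4*t/3)/3 and diffusion = f_x = -7*sin(4*t/3)/4. Substituting x = B_t:
  d(-7*B_t*sin(4*t/3)/4) = (-7*B_t*cos(4*t/3)/3) dt + (-7*sin(4*t/3)/4) dB_t.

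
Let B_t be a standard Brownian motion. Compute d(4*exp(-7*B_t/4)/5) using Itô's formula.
d(4*exp(-7*B_t/4)/5) = (49*exp(-7*B_t/4)/40) dt + (-7*exp(-7*B_t/4)/5) dB_t

Itô's formula for f(B_t) gives d f(B_t) = f'(B_t) dB_t + (1/2) f''(B_t) dt. Compute derivatives of f(x) = 4*exp(-7*x/4)/5:
  f'(x)  = -7*exp(-7*x/4)/5
  f''(x) = 49*exp(-7*x/4)/20
Substitute x = B_t and multiply the f'' term by 1/2:
  drift     = (1/2) * (49*exp(-7*x/4)/20) evaluated at B_t = 49*exp(-7*B_t/4)/40
  diffusion = (-7*exp(-7*x/4)/5) evaluated at B_t = -7*exp(-7*B_t/4)/5
Therefore d(4*exp(-7*B_t/4)/5) = (49*exp(-7*B_t/4)/40) dt + (-7*exp(-7*B_t/4)/5) dB_t.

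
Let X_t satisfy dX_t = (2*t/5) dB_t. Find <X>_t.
<X>_t = 4*t^3/75

For an Itô process dX_t = a(t) dt + b(t) dB_t, the quadratic variation is <X>_t = int_0^t b(s)^2 ds (the drift term does not contribute). Here b(s) = 2*s/5, so
  b(s)^2 = 4*s^2/25.
Integrating from 0 to t:
  <X>_t = int_0^t (4*s^2/25) ds = 4*t^3/75.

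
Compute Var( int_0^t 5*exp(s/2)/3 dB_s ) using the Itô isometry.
Var = 25*exp(t)/9 - 25/9

The Itô integral of a deterministic integrand f(s) has mean 0 because each increment f(s) * (B_{s+ds} - B_s) has mean 0. By the Itô isometry:
  Var( int_0^t f(s) dB_s ) = E[ (int_0^t f(s) dB_s)^2 ] = int_0^t f(s)^2 ds.
Here f(s) = 5*exp(s/2)/3, so f(s)^2 = 25*exp(s)/9. Integrate:
  int_0^t (25*exp(s)/9) ds = 25*exp(t)/9 - 25/9.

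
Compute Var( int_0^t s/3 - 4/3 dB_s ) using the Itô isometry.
Var = t*(t^2 - 12*t + 48)/27

The Itô integral of a deterministic integrand f(s) has mean 0 because each increment f(s) * (B_{s+ds} - B_s) has mean 0. By the Itô isometry:
  Var( int_0^t f(s) dB_s ) = E[ (int_0^t f(s) dB_s)^2 ] = int_0^t f(s)^2 ds.
Here f(s) = s/3 - 4/3, so f(s)^2 = (s - 4)^2/9. Integrate:
  int_0^t ((s - 4)^2/9) ds = t*(t^2 - 12*t + 48)/27.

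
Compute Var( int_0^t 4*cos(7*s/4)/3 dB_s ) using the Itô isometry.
Var = 8*t/9 + 16*sin(7*t/2)/63

The Itô integral of a deterministic integrand f(s) has mean 0 because each increment f(s) * (B_{s+ds} - B_s) has mean 0. By the Itô isometry:
  Var( int_0^t f(s) dB_s ) = E[ (int_0^t f(s) dB_s)^2 ] = int_0^t f(s)^2 ds.
Here f(s) = 4*cos(7*s/4)/3, so f(s)^2 = 16*cos(7*s/4)^2/9. Integrate:
  int_0^t (16*cos(7*s/4)^2/9) ds = 8*t/9 + 16*sin(7*t/2)/63.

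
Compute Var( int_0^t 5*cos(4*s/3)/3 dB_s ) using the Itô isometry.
Var = 25*t/18 + 25*sin(4*t/3)*cos(4*t/3)/24

The Itô integral of a deterministic integrand f(s) has mean 0 because each increment f(s) * (B_{s+ds} - B_s) has mean 0. By the Itô isometry:
  Var( int_0^t f(s) dB_s ) = E[ (int_0^t f(s) dB_s)^2 ] = int_0^t f(s)^2 ds.
Here f(s) = 5*cos(4*s/3)/3, so f(s)^2 = 25*cos(4*s/3)^2/9. Integrate:
  int_0^t (25*cos(4*s/3)^2/9) ds = 25*t/18 + 25*sin(4*t/3)*cos(4*t/3)/24.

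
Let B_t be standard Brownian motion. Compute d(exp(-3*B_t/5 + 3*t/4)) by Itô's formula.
d(exp(-3*B_t/5 + 3*t/4)) = (93*exp(-3*B_t/5 + 3*t/4)/100) dt + (-3*exp(-3*B_t/5 + 3*t/4)/5) dB_t

Itô's formula for f(t, x): d f(t, B_t) = (f_t + (1/2) f_xx) dt + f_x dB_t. Compute partials of f(t, x) = exp(3*t/4 - 3*x/5):
  f_t(t,x)  = 3*exp(3*t/4 - 3*x/5)/4
  f_x(t,x)  = -3*exp(3*t/4 - 3*x/5)/5
  f_xx(t,x) = 9*exp(3*t/4 - 3*x/5)/25
Assemble drift = f_t + (1/2) f_xx = 93*exp(3*t/4 - 3*x/5)/100 and diffusion = f_x = -3*exp(3*t/4 - 3*x/5)/5. Substituting x = B_t:
  d(exp(-3*B_t/5 + 3*t/4)) = (93*exp(-3*B_t/5 + 3*t/4)/100) dt + (-3*exp(-3*B_t/5 + 3*t/4)/5) dB_t.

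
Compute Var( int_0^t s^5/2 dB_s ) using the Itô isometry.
Var = t^11/44

The Itô integral of a deterministic integrand f(s) has mean 0 because each increment f(s) * (B_{s+ds} - B_s) has mean 0. By the Itô isometry:
  Var( int_0^t f(s) dB_s ) = E[ (int_0^t f(s) dB_s)^2 ] = int_0^t f(s)^2 ds.
Here f(s) = s^5/2, so f(s)^2 = s^10/4. Integrate:
  int_0^t (s^10/4) ds = t^11/44.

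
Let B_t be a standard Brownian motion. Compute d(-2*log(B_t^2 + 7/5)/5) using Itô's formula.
d(-2*log(B_t^2 + 7/5)/5) = (2*(5*B_t^2 - 7)/(5*B_t^2 + 7)^2) dt + (-4*B_t/(5*B_t^2 + 7)) dB_t

Itô's formula for f(B_t) gives d f(B_t) = f'(B_t) dB_t + (1/2) f''(B_t) dt. Compute derivatives of f(x) = -2*log(x^2 + 7/5)/5:
  f'(x)  = -4*x/(5*x^2 + 7)
  f''(x) = 4*(5*x^2 - 7)/(5*x^2 + 7)^2
Substitute x = B_t and multiply the f'' term by 1/2:
  drift     = (1/2) * (4*(5*x^2 - 7)/(5*x^2 + 7)^2) evaluated at B_t = 2*(5*B_t^2 - 7)/(5*B_t^2 + 7)^2
  diffusion = (-4*x/(5*x^2 + 7)) evaluated at B_t = -4*B_t/(5*B_t^2 + 7)
Therefore d(-2*log(B_t^2 + 7/5)/5) = (2*(5*B_t^2 - 7)/(5*B_t^2 + 7)^2) dt + (-4*B_t/(5*B_t^2 + 7)) dB_t.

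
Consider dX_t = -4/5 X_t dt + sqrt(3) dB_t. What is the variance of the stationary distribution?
lim Var(X_t) = 15/8

The OU SDE dX = -theta X dt + sigma dB admits the integrating factor exp(theta t): d(exp(theta t) X_t) = sigma exp(theta t) dB_t. Integrating from 0 to t gives X_t = x_0 * exp(-theta t) + sigma * int_0^t exp(-theta (t-s)) dB_s for any initial x_0. The Itô integral has variance (by the Itô isometry) sigma^2 * int_0^t exp(-2 theta (t - s)) ds = sigma^2 * (1 - exp(-2 theta t)) / (2 theta), independent of x_0.
With theta = 4/5, sigma = sqrt(3):
  Var(X_t) = (sqrt(3))^2 * (1 - exp(-2*4/5 t)) / (2 * 4/5) = 15/8 - 15*exp(-8*t/5)/8.
As t -> infinity, exp(-2*4/5 t) -> 0, so the stationary variance is sigma^2 / (2 theta) = 15/8.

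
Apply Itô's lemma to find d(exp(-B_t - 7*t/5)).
d(exp(-B_t - 7*t/5)) = (-9*exp(-B_t - 7*t/5)/10) dt + (-exp(-B_t - 7*t/5)) dB_t

Itô's formula for f(t, x): d f(t, B_t) = (f_t + (1/2) f_xx) dt + f_x dB_t. Compute partials of f(t, x) = exp(-7*t/5 - x):
  f_t(t,x)  = -7*exp(-7*t/5 - x)/5
  f_x(t,x)  = -exp(-7*t/5 - x)
  f_xx(t,x) = exp(-7*t/5 - x)
Assemble drift = f_t + (1/2) f_xx = -9*exp(-7*t/5 - x)/10 and diffusion = f_x = -exp(-7*t/5 - x). Substituting x = B_t:
  d(exp(-B_t - 7*t/5)) = (-9*exp(-B_t - 7*t/5)/10) dt + (-exp(-B_t - 7*t/5)) dB_t.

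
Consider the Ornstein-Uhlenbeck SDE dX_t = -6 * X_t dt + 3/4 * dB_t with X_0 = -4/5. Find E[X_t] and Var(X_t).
E[X_t] = -4*exp(-6*t)/5; Var(X_t) = 3/64 - 3*exp(-12*t)/64

The OU SDE dX = -theta X dt + sigma dB admits the integrating factor exp(theta t): d(exp(theta t) X_t) = sigma exp(theta t) dB_t. Integrating from 0 to t:
  X_t = x_0 * exp(-theta t) + sigma * int_0^t exp(-theta (t-s)) dB_s.
The Itô integral has mean 0 and (by the Itô isometry) variance sigma^2 * int_0^t exp(-2 theta (t - s)) ds = sigma^2 * (1 - exp(-2 theta t)) / (2 theta).
With theta = 6, sigma = 3/4, x_0 = -4/5:
  E[X_t] = -4/5 * exp(-6 t) = -4*exp(-6*t)/5
  Var(X_t) = (3/4)^2 * (1 - exp(-2*6 t)) / (2 * 6) = 3/64 - 3*exp(-12*t)/64.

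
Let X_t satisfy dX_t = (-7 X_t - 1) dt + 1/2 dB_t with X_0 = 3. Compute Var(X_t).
Var(X_t) = 1/56 - exp(-14*t)/56

The variance V(t) = Var(X_t) satisfies V'(t) = 2 a V(t) + c^2 with V(0) = 0 (drift coefficient is linear in X, diffusion is constant). With a = -7, c = 1/2, the solution is
  V(t) = (c^2 / (2 a)) * (exp(2 a t) - 1)
       = ((1/2)^2 / (2*(-7))) * (exp((-14) t) - 1)
       = 1/56 - exp(-14*t)/56.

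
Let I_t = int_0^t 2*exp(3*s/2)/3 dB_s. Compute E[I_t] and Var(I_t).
E[I_t] = 0; Var(I_t) = 4*exp(3*t)/27 - 4/27

The Itô integral of a deterministic integrand f(s) has mean 0 because each increment f(s) * (B_{s+ds} - B_s) has mean 0. By the Itô isometry:
  Var( int_0^t f(s) dB_s ) = E[ (int_0^t f(s) dB_s)^2 ] = int_0^t f(s)^2 ds.
Here f(s) = 2*exp(3*s/2)/3, so f(s)^2 = 4*exp(3*s)/9. Integrate:
  int_0^t (4*exp(3*s)/9) ds = 4*exp(3*t)/27 - 4/27.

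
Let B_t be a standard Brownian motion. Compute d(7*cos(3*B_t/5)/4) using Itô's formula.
d(7*cos(3*B_t/5)/4) = (-63*cos(3*B_t/5)/200) dt + (-21*sin(3*B_t/5)/20) dB_t

Itô's formula for f(B_t) gives d f(B_t) = f'(B_t) dB_t + (1/2) f''(B_t) dt. Compute derivatives of f(x) = 7*cos(3*x/5)/4:
  f'(x)  = -21*sin(3*x/5)/20
  f''(x) = -63*cos(3*x/5)/100
Substitute x = B_t and multiply the f'' term by 1/2:
  drift     = (1/2) * (-63*cos(3*x/5)/100) evaluated at B_t = -63*cos(3*B_t/5)/200
  diffusion = (-21*sin(3*x/5)/20) evaluated at B_t = -21*sin(3*B_t/5)/20
Therefore d(7*cos(3*B_t/5)/4) = (-63*cos(3*B_t/5)/200) dt + (-21*sin(3*B_t/5)/20) dB_t.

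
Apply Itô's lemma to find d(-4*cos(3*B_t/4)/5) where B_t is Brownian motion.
d(-4*cos(3*B_t/4)/5) = (9*cos(3*B_t/4)/40) dt + (3*sin(3*B_t/4)/5) dB_t

Itô's formula for f(B_t) gives d f(B_t) = f'(B_t) dB_t + (1/2) f''(B_t) dt. Compute derivatives of f(x) = -4*cos(3*x/4)/5:
  f'(x)  = 3*sin(3*x/4)/5
  f''(x) = 9*cos(3*x/4)/20
Substitute x = B_t and multiply the f'' term by 1/2:
  drift     = (1/2) * (9*cos(3*x/4)/20) evaluated at B_t = 9*cos(3*B_t/4)/40
  diffusion = (3*sin(3*x/4)/5) evaluated at B_t = 3*sin(3*B_t/4)/5
Therefore d(-4*cos(3*B_t/4)/5) = (9*cos(3*B_t/4)/40) dt + (3*sin(3*B_t/4)/5) dB_t.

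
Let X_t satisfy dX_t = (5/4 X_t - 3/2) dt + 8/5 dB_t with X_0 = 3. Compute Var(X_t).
Var(X_t) = 128*exp(5*t/2)/125 - 128/125

The variance V(t) = Var(X_t) satisfies V'(t) = 2 a V(t) + c^2 with V(0) = 0 (drift coefficient is linear in X, diffusion is constant). With a = 5/4, c = 8/5, the solution is
  V(t) = (c^2 / (2 a)) * (exp(2 a t) - 1)
       = ((8/5)^2 / (2*(5/4))) * (exp((5/2) t) - 1)
       = 128*exp(5*t/2)/125 - 128/125.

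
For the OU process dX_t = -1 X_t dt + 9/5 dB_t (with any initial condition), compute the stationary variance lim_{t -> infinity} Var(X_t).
lim Var(X_t) = 81/50

The OU SDE dX = -theta X dt + sigma dB admits the integrating factor exp(theta t): d(exp(theta t) X_t) = sigma exp(theta t) dB_t. Integrating from 0 to t gives X_t = x_0 * exp(-theta t) + sigma * int_0^t exp(-theta (t-s)) dB_s for any initial x_0. The Itô integral has variance (by the Itô isometry) sigma^2 * int_0^t exp(-2 theta (t - s)) ds = sigma^2 * (1 - exp(-2 theta t)) / (2 theta), independent of x_0.
With theta = 1, sigma = 9/5:
  Var(X_t) = (9/5)^2 * (1 - exp(-2*1 t)) / (2 * 1) = 81/50 - 81*exp(-2*t)/50.
As t -> infinity, exp(-2*1 t) -> 0, so the stationary variance is sigma^2 / (2 theta) = 81/50.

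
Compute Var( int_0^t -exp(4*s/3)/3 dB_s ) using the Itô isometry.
Var = exp(8*t/3)/24 - 1/24

The Itô integral of a deterministic integrand f(s) has mean 0 because each increment f(s) * (B_{s+ds} - B_s) has mean 0. By the Itô isometry:
  Var( int_0^t f(s) dB_s ) = E[ (int_0^t f(s) dB_s)^2 ] = int_0^t f(s)^2 ds.
Here f(s) = -exp(4*s/3)/3, so f(s)^2 = exp(8*s/3)/9. Integrate:
  int_0^t (exp(8*s/3)/9) ds = exp(8*t/3)/24 - 1/24.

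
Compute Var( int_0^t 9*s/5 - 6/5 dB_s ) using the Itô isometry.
Var = 9*t*(3*t^2 - 6*t + 4)/25

The Itô integral of a deterministic integrand f(s) has mean 0 because each increment f(s) * (B_{s+ds} - B_s) has mean 0. By the Itô isometry:
  Var( int_0^t f(s) dB_s ) = E[ (int_0^t f(s) dB_s)^2 ] = int_0^t f(s)^2 ds.
Here f(s) = 9*s/5 - 6/5, so f(s)^2 = 9*(3*s - 2)^2/25. Integrate:
  int_0^t (9*(3*s - 2)^2/25) ds = 9*t*(3*t^2 - 6*t + 4)/25.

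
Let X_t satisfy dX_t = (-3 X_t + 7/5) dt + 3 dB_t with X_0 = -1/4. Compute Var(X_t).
Var(X_t) = 3/2 - 3*exp(-6*t)/2

The variance V(t) = Var(X_t) satisfies V'(t) = 2 a V(t) + c^2 with V(0) = 0 (drift coefficient is linear in X, diffusion is constant). With a = -3, c = 3, the solution is
  V(t) = (c^2 / (2 a)) * (exp(2 a t) - 1)
       = (3^2 / (2*(-3))) * (exp((-6) t) - 1)
       = 3/2 - 3*exp(-6*t)/2.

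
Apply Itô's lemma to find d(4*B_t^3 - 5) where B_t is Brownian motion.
d(4*B_t^3 - 5) = (12*B_t) dt + (12*B_t^2) dB_t

Itô's formula for f(B_t) gives d f(B_t) = f'(B_t) dB_t + (1/2) f''(B_t) dt. Compute derivatives of f(x) = 4*x^3 - 5:
  f'(x)  = 12*x^2
  f''(x) = 24*x
Substitute x = B_t and multiply the f'' term by 1/2:
  drift     = (1/2) * (24*x) evaluated at B_t = 12*B_t
  diffusion = (12*x^2) evaluated at B_t = 12*B_t^2
Therefore d(4*B_t^3 - 5) = (12*B_t) dt + (12*B_t^2) dB_t.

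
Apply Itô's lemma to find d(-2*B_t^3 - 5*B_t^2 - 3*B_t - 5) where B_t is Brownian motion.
d(-2*B_t^3 - 5*B_t^2 - 3*B_t - 5) = (-6*B_t - 5) dt + (-6*B_t^2 - 10*B_t - 3) dB_t

Itô's formula for f(B_t) gives d f(B_t) = f'(B_t) dB_t + (1/2) f''(B_t) dt. Compute derivatives of f(x) = -2*x^3 - 5*x^2 - 3*x - 5:
  f'(x)  = -6*x^2 - 10*x - 3
  f''(x) = -12*x - 10
Substitute x = B_t and multiply the f'' term by 1/2:
  drift     = (1/2) * (-12*x - 10) evaluated at B_t = -6*B_t - 5
  diffusion = (-6*x^2 - 10*x - 3) evaluated at B_t = -6*B_t^2 - 10*B_t - 3
Therefore d(-2*B_t^3 - 5*B_t^2 - 3*B_t - 5) = (-6*B_t - 5) dt + (-6*B_t^2 - 10*B_t - 3) dB_t.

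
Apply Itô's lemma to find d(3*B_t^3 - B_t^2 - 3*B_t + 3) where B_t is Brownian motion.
d(3*B_t^3 - B_t^2 - 3*B_t + 3) = (9*B_t - 1) dt + (9*B_t^2 - 2*B_t - 3) dB_t

Itô's formula for f(B_t) gives d f(B_t) = f'(B_t) dB_t + (1/2) f''(B_t) dt. Compute derivatives of f(x) = 3*x^3 - x^2 - 3*x + 3:
  f'(x)  = 9*x^2 - 2*x - 3
  f''(x) = 18*x - 2
Substitute x = B_t and multiply the f'' term by 1/2:
  drift     = (1/2) * (18*x - 2) evaluated at B_t = 9*B_t - 1
  diffusion = (9*x^2 - 2*x - 3) evaluated at B_t = 9*B_t^2 - 2*B_t - 3
Therefore d(3*B_t^3 - B_t^2 - 3*B_t + 3) = (9*B_t - 1) dt + (9*B_t^2 - 2*B_t - 3) dB_t.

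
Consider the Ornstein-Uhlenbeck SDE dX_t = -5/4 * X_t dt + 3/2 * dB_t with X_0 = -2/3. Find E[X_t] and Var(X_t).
E[X_t] = -2*exp(-5*t/4)/3; Var(X_t) = 9/10 - 9*exp(-5*t/2)/10

The OU SDE dX = -theta X dt + sigma dB admits the integrating factor exp(theta t): d(exp(theta t) X_t) = sigma exp(theta t) dB_t. Integrating from 0 to t:
  X_t = x_0 * exp(-theta t) + sigma * int_0^t exp(-theta (t-s)) dB_s.
The Itô integral has mean 0 and (by the Itô isometry) variance sigma^2 * int_0^t exp(-2 theta (t - s)) ds = sigma^2 * (1 - exp(-2 theta t)) / (2 theta).
With theta = 5/4, sigma = 3/2, x_0 = -2/3:
  E[X_t] = -2/3 * exp(-5/4 t) = -2*exp(-5*t/4)/3
  Var(X_t) = (3/2)^2 * (1 - exp(-2*5/4 t)) / (2 * 5/4) = 9/10 - 9*exp(-5*t/2)/10.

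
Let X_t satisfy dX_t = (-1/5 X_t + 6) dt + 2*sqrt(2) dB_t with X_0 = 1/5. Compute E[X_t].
E[X_t] = 30 - 149*exp(-t/5)/5

Taking expectations and using E[dB_t] = 0, the mean m(t) = E[X_t] satisfies the ODE m'(t) = a m(t) + b with m(0) = x_0. With a = -1/5, b = 6, x_0 = 1/5, the solution is
  m(t) = x_0 * exp(a t) + (b/a) * (exp(a t) - 1)
       = (1/5) * exp((-1/5) t) + (6/(-1/5)) * (exp((-1/5) t) - 1)
       = 30 - 149*exp(-t/5)/5.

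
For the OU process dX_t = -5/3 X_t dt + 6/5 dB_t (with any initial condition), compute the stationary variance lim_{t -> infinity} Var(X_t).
lim Var(X_t) = 54/125

The OU SDE dX = -theta X dt + sigma dB admits the integrating factor exp(theta t): d(exp(theta t) X_t) = sigma exp(theta t) dB_t. Integrating from 0 to t gives X_t = x_0 * exp(-theta t) + sigma * int_0^t exp(-theta (t-s)) dB_s for any initial x_0. The Itô integral has variance (by the Itô isometry) sigma^2 * int_0^t exp(-2 theta (t - s)) ds = sigma^2 * (1 - exp(-2 theta t)) / (2 theta), independent of x_0.
With theta = 5/3, sigma = 6/5:
  Var(X_t) = (6/5)^2 * (1 - exp(-2*5/3 t)) / (2 * 5/3) = 54/125 - 54*exp(-10*t/3)/125.
As t -> infinity, exp(-2*5/3 t) -> 0, so the stationary variance is sigma^2 / (2 theta) = 54/125.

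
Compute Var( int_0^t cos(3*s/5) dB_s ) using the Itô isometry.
Var = t/2 + 5*sin(6*t/5)/12

The Itô integral of a deterministic integrand f(s) has mean 0 because each increment f(s) * (B_{s+ds} - B_s) has mean 0. By the Itô isometry:
  Var( int_0^t f(s) dB_s ) = E[ (int_0^t f(s) dB_s)^2 ] = int_0^t f(s)^2 ds.
Here f(s) = cos(3*s/5), so f(s)^2 = cos(3*s/5)^2. Integrate:
  int_0^t (cos(3*s/5)^2) ds = t/2 + 5*sin(6*t/5)/12.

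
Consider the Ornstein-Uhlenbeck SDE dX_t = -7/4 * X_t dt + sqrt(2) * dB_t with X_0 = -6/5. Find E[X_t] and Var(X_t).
E[X_t] = -6*exp(-7*t/4)/5; Var(X_t) = 4/7 - 4*exp(-7*t/2)/7

The OU SDE dX = -theta X dt + sigma dB admits the integrating factor exp(theta t): d(exp(theta t) X_t) = sigma exp(theta t) dB_t. Integrating from 0 to t:
  X_t = x_0 * exp(-theta t) + sigma * int_0^t exp(-theta (t-s)) dB_s.
The Itô integral has mean 0 and (by the Itô isometry) variance sigma^2 * int_0^t exp(-2 theta (t - s)) ds = sigma^2 * (1 - exp(-2 theta t)) / (2 theta).
With theta = 7/4, sigma = sqrt(2), x_0 = -6/5:
  E[X_t] = -6/5 * exp(-7/4 t) = -6*exp(-7*t/4)/5
  Var(X_t) = (sqrt(2))^2 * (1 - exp(-2*7/4 t)) / (2 * 7/4) = 4/7 - 4*exp(-7*t/2)/7.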